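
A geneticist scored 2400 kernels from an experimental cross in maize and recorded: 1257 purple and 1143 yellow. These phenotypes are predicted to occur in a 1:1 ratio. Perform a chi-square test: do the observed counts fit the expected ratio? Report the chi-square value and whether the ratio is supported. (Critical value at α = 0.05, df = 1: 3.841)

Expected counts for N = 2400 under a 1:1 ratio (total parts = 2):
  purple: 2400 × 1/2 = 1200
  yellow: 2400 × 1/2 = 1200
χ² = Σ (O − E)² / E
  purple: (1257 − 1200)² / 1200 = 2.7075
  yellow: (1143 − 1200)² / 1200 = 2.7075
χ² = 2.7075 + 2.7075 = 5.415
Degrees of freedom = 2 − 1 = 1; critical value at α = 0.05 is 3.841.
Since 5.415 > 3.841, we reject the null hypothesis — the data do not fit the 1:1 ratio.

5.415; not consistent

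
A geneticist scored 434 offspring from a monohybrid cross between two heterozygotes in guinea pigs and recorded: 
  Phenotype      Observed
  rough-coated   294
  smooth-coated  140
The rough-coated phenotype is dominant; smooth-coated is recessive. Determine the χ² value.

For a monohybrid cross between heterozygotes with complete dominance, the expected phenotypic ratio is 3:1.
Expected counts for N = 434 under a 3:1 ratio (total parts = 4):
  rough-coated: 434 × 3/4 = 325.5
  smooth-coated: 434 × 1/4 = 108.5
χ² = Σ (O − E)² / E
  rough-coated: (294 − 325.5)² / 325.5 = 3.0484
  smooth-coated: (140 − 108.5)² / 108.5 = 9.1452
χ² = 3.0484 + 9.1452 = 12.1936 ≈ 12.194

12.194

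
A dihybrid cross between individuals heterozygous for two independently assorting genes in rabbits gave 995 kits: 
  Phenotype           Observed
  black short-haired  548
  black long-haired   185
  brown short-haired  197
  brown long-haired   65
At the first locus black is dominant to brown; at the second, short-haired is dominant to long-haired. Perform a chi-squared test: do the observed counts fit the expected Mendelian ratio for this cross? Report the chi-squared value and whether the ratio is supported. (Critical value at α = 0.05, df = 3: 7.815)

0.968; consistent

A dihybrid F₂ with independent assortment and complete dominance at both loci gives a 9:3:3:1 phenotypic ratio.
Total ratio parts = 16. Expected numbers out of 995:
  black short-haired: 995 × 9/16 = 559.6875
  black long-haired: 995 × 3/16 = 186.5625
  brown short-haired: 995 × 3/16 = 186.5625
  brown long-haired: 995 × 1/16 = 62.1875
χ² = Σ (O − E)² / E
  black short-haired: (548 − 559.6875)² / 559.6875 = 0.2441
  black long-haired: (185 − 186.5625)² / 186.5625 = 0.0131
  brown short-haired: (197 − 186.5625)² / 186.5625 = 0.5839
  brown long-haired: (65 − 62.1875)² / 62.1875 = 0.1272
χ² = 0.2441 + 0.0131 + 0.5839 + 0.1272 = 0.9683 ≈ 0.968
Degrees of freedom = 4 − 1 = 3; critical value at α = 0.05 is 7.815.
Since 0.968 < 7.815, we fail to reject the null hypothesis — the data are consistent with the 9:3:3:1 ratio.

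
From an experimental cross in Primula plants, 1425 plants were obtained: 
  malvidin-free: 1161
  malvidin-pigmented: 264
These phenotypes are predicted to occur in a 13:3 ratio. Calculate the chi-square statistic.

0.047

The 13:3 ratio has 16 parts, so with N = 1425 the expected counts are:
  malvidin-free: 1425 × 13/16 = 1157.8125
  malvidin-pigmented: 1425 × 3/16 = 267.1875
χ² = Σ (O − E)² / E
  malvidin-free: (1161 − 1157.8125)² / 1157.8125 = 0.0088
  malvidin-pigmented: (264 − 267.1875)² / 267.1875 = 0.0380
χ² = 0.0088 + 0.0380 = 0.0468 ≈ 0.047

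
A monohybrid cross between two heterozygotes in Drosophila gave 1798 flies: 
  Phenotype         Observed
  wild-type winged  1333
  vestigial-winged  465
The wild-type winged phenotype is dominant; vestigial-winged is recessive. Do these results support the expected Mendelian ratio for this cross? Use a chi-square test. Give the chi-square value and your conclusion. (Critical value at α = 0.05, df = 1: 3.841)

0.713; consistent

For a monohybrid cross between heterozygotes with complete dominance, the expected phenotypic ratio is 3:1.
Expected counts for N = 1798 under a 3:1 ratio (total parts = 4):
  wild-type winged: 1798 × 3/4 = 1348.5
  vestigial-winged: 1798 × 1/4 = 449.5
χ² = Σ (O − E)² / E
  wild-type winged: (1333 − 1348.5)² / 1348.5 = 0.1782
  vestigial-winged: (465 − 449.5)² / 449.5 = 0.5345
χ² = 0.1782 + 0.5345 = 0.7127 ≈ 0.713
Degrees of freedom = 2 − 1 = 1; critical value at α = 0.05 is 3.841.
Since 0.713 < 3.841, we fail to reject the null hypothesis — the data are consistent with the 3:1 ratio.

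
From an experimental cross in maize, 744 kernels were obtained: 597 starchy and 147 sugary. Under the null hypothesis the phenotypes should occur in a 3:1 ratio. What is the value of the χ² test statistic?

10.903

The 3:1 ratio has 4 parts, so with N = 744 the expected counts are:
  starchy: 744 × 3/4 = 558
  sugary: 744 × 1/4 = 186
χ² = Σ (O − E)² / E
  starchy: (597 − 558)² / 558 = 2.7258
  sugary: (147 − 186)² / 186 = 8.1774
χ² = 2.7258 + 8.1774 = 10.9032 ≈ 10.903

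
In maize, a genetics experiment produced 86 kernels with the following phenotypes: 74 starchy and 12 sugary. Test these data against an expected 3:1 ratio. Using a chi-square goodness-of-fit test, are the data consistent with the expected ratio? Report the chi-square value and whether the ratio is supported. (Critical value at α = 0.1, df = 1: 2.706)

Under the 3:1 hypothesis (Σ ratio = 4, N = 86):
  starchy: 86 × 3/4 = 64.5
  sugary: 86 × 1/4 = 21.5
χ² = Σ (O − E)² / E
  starchy: (74 − 64.5)² / 64.5 = 1.3992
  sugary: (12 − 21.5)² / 21.5 = 4.1977
χ² = 1.3992 + 4.1977 = 5.5969 ≈ 5.597
Degrees of freedom = 2 − 1 = 1; critical value at α = 0.1 is 2.706.
Since 5.597 > 2.706, we reject the null hypothesis — the data do not fit the 3:1 ratio.

5.597; not consistent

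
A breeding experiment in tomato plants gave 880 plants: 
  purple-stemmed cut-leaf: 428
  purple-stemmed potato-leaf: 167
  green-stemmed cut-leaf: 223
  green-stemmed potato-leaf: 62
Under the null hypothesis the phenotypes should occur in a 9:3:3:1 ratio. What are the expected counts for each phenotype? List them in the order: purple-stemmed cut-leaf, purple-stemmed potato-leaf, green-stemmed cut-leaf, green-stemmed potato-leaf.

Expected counts for N = 880 under a 9:3:3:1 ratio (total parts = 16):
  purple-stemmed cut-leaf: 880 × 9/16 = 495
  purple-stemmed potato-leaf: 880 × 3/16 = 165
  green-stemmed cut-leaf: 880 × 3/16 = 165
  green-stemmed potato-leaf: 880 × 1/16 = 55

495, 165, 165, 55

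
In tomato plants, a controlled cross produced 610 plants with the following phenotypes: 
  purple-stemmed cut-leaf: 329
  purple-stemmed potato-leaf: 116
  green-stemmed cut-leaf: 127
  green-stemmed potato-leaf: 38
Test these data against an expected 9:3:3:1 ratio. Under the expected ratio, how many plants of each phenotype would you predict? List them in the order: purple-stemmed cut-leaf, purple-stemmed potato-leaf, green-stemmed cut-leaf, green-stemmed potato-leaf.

Total ratio parts = 16. Expected numbers out of 610:
  purple-stemmed cut-leaf: 610 × 9/16 = 343.125
  purple-stemmed potato-leaf: 610 × 3/16 = 114.375
  green-stemmed cut-leaf: 610 × 3/16 = 114.375
  green-stemmed potato-leaf: 610 × 1/16 = 38.125

343.125, 114.375, 114.375, 38.125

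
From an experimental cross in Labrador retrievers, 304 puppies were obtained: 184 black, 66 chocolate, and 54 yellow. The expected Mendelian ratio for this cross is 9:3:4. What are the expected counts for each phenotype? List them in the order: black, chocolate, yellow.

Under the 9:3:4 hypothesis (Σ ratio = 16, N = 304):
  black: 304 × 9/16 = 171
  chocolate: 304 × 3/16 = 57
  yellow: 304 × 4/16 = 76

171, 57, 76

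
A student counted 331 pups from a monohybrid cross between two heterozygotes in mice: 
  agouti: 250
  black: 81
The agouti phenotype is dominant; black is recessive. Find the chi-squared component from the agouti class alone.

0.012

For a monohybrid cross between heterozygotes with complete dominance, the expected phenotypic ratio is 3:1.
Under the 3:1 hypothesis (Σ ratio = 4, N = 331):
  agouti: 331 × 3/4 = 248.25
  black: 331 × 1/4 = 82.75
Contribution of agouti: (250 − 248.25)² / 248.25 = 0.0123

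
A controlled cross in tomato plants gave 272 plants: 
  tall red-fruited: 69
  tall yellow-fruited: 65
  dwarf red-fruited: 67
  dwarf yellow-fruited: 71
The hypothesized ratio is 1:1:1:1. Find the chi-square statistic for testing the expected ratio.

Under the 1:1:1:1 hypothesis (Σ ratio = 4, N = 272):
  tall red-fruited: 272 × 1/4 = 68
  tall yellow-fruited: 272 × 1/4 = 68
  dwarf red-fruited: 272 × 1/4 = 68
  dwarf yellow-fruited: 272 × 1/4 = 68
χ² = Σ (O − E)² / E
  tall red-fruited: (69 − 68)² / 68 = 0.0147
  tall yellow-fruited: (65 − 68)² / 68 = 0.1324
  dwarf red-fruited: (67 − 68)² / 68 = 0.0147
  dwarf yellow-fruited: (71 − 68)² / 68 = 0.1324
χ² = 0.0147 + 0.1324 + 0.0147 + 0.1324 = 0.2942 ≈ 0.294

0.294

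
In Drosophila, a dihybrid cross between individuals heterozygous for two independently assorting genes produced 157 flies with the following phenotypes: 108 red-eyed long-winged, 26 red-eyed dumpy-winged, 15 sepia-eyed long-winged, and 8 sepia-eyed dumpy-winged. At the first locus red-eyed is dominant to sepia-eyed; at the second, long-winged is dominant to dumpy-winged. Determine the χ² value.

A dihybrid F₂ with independent assortment and complete dominance at both loci gives a 9:3:3:1 phenotypic ratio.
Expected counts for N = 157 under a 9:3:3:1 ratio (total parts = 16):
  red-eyed long-winged: 157 × 9/16 = 88.3125
  red-eyed dumpy-winged: 157 × 3/16 = 29.4375
  sepia-eyed long-winged: 157 × 3/16 = 29.4375
  sepia-eyed dumpy-winged: 157 × 1/16 = 9.8125
χ² = Σ (O − E)² / E
  red-eyed long-winged: (108 − 88.3125)² / 88.3125 = 4.3889
  red-eyed dumpy-winged: (26 − 29.4375)² / 29.4375 = 0.4014
  sepia-eyed long-winged: (15 − 29.4375)² / 29.4375 = 7.0808
  sepia-eyed dumpy-winged: (8 − 9.8125)² / 9.8125 = 0.3348
χ² = 4.3889 + 0.4014 + 7.0808 + 0.3348 = 12.2059 ≈ 12.206

12.206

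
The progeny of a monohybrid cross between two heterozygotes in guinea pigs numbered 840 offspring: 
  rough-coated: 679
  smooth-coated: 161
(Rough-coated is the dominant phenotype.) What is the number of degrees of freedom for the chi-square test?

1

For a monohybrid cross between heterozygotes with complete dominance, the expected phenotypic ratio is 3:1.
A goodness-of-fit test with 2 phenotype classes has df = 2 − 1 = 1.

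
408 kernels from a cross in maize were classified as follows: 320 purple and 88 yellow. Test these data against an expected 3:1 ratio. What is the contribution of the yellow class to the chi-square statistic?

The 3:1 ratio has 4 parts, so with N = 408 the expected counts are:
  purple: 408 × 3/4 = 306
  yellow: 408 × 1/4 = 102
Contribution of yellow: (88 − 102)² / 102 = 1.9216

1.922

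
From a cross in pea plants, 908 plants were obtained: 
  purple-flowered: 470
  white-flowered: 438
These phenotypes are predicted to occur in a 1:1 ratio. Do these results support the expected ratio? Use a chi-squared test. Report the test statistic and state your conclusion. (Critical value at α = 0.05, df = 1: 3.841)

1.128; consistent

Under the 1:1 hypothesis (Σ ratio = 2, N = 908):
  purple-flowered: 908 × 1/2 = 454
  white-flowered: 908 × 1/2 = 454
χ² = Σ (O − E)² / E
  purple-flowered: (470 − 454)² / 454 = 0.5639
  white-flowered: (438 − 454)² / 454 = 0.5639
χ² = 0.5639 + 0.5639 = 1.1278 ≈ 1.128
Degrees of freedom = 2 − 1 = 1; critical value at α = 0.05 is 3.841.
Since 1.128 < 3.841, we fail to reject the null hypothesis — the data are consistent with the 1:1 ratio.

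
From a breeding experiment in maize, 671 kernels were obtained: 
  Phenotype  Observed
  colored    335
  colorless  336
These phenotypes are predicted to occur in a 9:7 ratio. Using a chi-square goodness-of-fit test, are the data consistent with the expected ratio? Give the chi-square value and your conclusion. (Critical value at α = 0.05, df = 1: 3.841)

10.906; not consistent

Under the 9:7 hypothesis (Σ ratio = 16, N = 671):
  colored: 671 × 9/16 = 377.4375
  colorless: 671 × 7/16 = 293.5625
χ² = Σ (O − E)² / E
  colored: (335 − 377.4375)² / 377.4375 = 4.7715
  colorless: (336 − 293.5625)² / 293.5625 = 6.1348
χ² = 4.7715 + 6.1348 = 10.9063 ≈ 10.906
Degrees of freedom = 2 − 1 = 1; critical value at α = 0.05 is 3.841.
Since 10.906 > 3.841, we reject the null hypothesis — the data do not fit the 9:7 ratio.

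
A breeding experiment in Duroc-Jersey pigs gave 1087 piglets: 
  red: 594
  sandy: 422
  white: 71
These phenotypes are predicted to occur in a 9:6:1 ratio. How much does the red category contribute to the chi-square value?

0.497

The 9:6:1 ratio has 16 parts, so with N = 1087 the expected counts are:
  red: 1087 × 9/16 = 611.4375
  sandy: 1087 × 6/16 = 407.625
  white: 1087 × 1/16 = 67.9375
Contribution of red: (594 − 611.4375)² / 611.4375 = 0.4973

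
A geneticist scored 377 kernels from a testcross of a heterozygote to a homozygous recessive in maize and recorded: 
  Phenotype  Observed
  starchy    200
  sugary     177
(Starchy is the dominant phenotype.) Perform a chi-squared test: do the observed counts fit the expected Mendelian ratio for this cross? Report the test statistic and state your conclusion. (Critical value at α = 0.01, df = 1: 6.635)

A testcross of a heterozygote (Aa × aa) gives a 1:1 phenotypic ratio.
Under the 1:1 hypothesis (Σ ratio = 2, N = 377):
  starchy: 377 × 1/2 = 188.5
  sugary: 377 × 1/2 = 188.5
χ² = Σ (O − E)² / E
  starchy: (200 − 188.5)² / 188.5 = 0.7016
  sugary: (177 − 188.5)² / 188.5 = 0.7016
χ² = 0.7016 + 0.7016 = 1.4032 ≈ 1.403
Degrees of freedom = 2 − 1 = 1; critical value at α = 0.01 is 6.635.
Since 1.403 < 6.635, we fail to reject the null hypothesis — the data are consistent with the 1:1 ratio.

1.403; consistent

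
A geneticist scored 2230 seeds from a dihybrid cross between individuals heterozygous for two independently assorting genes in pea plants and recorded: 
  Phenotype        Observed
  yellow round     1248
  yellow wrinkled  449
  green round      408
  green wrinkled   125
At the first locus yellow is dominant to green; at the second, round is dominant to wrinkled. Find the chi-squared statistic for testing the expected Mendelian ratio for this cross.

4.040

A dihybrid F₂ with independent assortment and complete dominance at both loci gives a 9:3:3:1 phenotypic ratio.
Under the 9:3:3:1 hypothesis (Σ ratio = 16, N = 2230):
  yellow round: 2230 × 9/16 = 1254.375
  yellow wrinkled: 2230 × 3/16 = 418.125
  green round: 2230 × 3/16 = 418.125
  green wrinkled: 2230 × 1/16 = 139.375
χ² = Σ (O − E)² / E
  yellow round: (1248 − 1254.375)² / 1254.375 = 0.0324
  yellow wrinkled: (449 − 418.125)² / 418.125 = 2.2799
  green round: (408 − 418.125)² / 418.125 = 0.2452
  green wrinkled: (125 − 139.375)² / 139.375 = 1.4826
χ² = 0.0324 + 2.2799 + 0.2452 + 1.4826 = 4.0401 ≈ 4.040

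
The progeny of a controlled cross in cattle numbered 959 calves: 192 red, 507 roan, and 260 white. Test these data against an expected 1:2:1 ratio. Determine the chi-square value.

12.798

Under the 1:2:1 hypothesis (Σ ratio = 4, N = 959):
  red: 959 × 1/4 = 239.75
  roan: 959 × 2/4 = 479.5
  white: 959 × 1/4 = 239.75
χ² = Σ (O − E)² / E
  red: (192 − 239.75)² / 239.75 = 9.5102
  roan: (507 − 479.5)² / 479.5 = 1.5772
  white: (260 − 239.75)² / 239.75 = 1.7104
χ² = 9.5102 + 1.5772 + 1.7104 = 12.7978 ≈ 12.798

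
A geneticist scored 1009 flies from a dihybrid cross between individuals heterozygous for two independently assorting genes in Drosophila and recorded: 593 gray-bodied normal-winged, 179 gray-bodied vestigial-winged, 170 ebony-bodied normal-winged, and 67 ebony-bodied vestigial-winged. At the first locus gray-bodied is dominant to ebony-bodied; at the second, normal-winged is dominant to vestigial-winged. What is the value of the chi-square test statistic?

3.881

A dihybrid F₂ with independent assortment and complete dominance at both loci gives a 9:3:3:1 phenotypic ratio.
The 9:3:3:1 ratio has 16 parts, so with N = 1009 the expected counts are:
  gray-bodied normal-winged: 1009 × 9/16 = 567.5625
  gray-bodied vestigial-winged: 1009 × 3/16 = 189.1875
  ebony-bodied normal-winged: 1009 × 3/16 = 189.1875
  ebony-bodied vestigial-winged: 1009 × 1/16 = 63.0625
χ² = Σ (O − E)² / E
  gray-bodied normal-winged: (593 − 567.5625)² / 567.5625 = 1.1401
  gray-bodied vestigial-winged: (179 − 189.1875)² / 189.1875 = 0.5486
  ebony-bodied normal-winged: (170 − 189.1875)² / 189.1875 = 1.9460
  ebony-bodied vestigial-winged: (67 − 63.0625)² / 63.0625 = 0.2458
χ² = 1.1401 + 0.5486 + 1.9460 + 0.2458 = 3.8805 ≈ 3.881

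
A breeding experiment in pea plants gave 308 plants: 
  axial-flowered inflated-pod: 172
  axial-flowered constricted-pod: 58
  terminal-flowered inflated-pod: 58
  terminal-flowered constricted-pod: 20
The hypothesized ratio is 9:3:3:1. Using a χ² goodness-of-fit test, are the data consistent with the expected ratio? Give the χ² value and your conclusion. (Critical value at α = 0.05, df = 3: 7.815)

0.040; consistent

Total ratio parts = 16. Expected numbers out of 308:
  axial-flowered inflated-pod: 308 × 9/16 = 173.25
  axial-flowered constricted-pod: 308 × 3/16 = 57.75
  terminal-flowered inflated-pod: 308 × 3/16 = 57.75
  terminal-flowered constricted-pod: 308 × 1/16 = 19.25
χ² = Σ (O − E)² / E
  axial-flowered inflated-pod: (172 − 173.25)² / 173.25 = 0.0090
  axial-flowered constricted-pod: (58 − 57.75)² / 57.75 = 0.0011
  terminal-flowered inflated-pod: (58 − 57.75)² / 57.75 = 0.0011
  terminal-flowered constricted-pod: (20 − 19.25)² / 19.25 = 0.0292
χ² = 0.0090 + 0.0011 + 0.0011 + 0.0292 = 0.0404 ≈ 0.040
Degrees of freedom = 4 − 1 = 3; critical value at α = 0.05 is 7.815.
Since 0.040 < 7.815, we fail to reject the null hypothesis — the data are consistent with the 9:3:3:1 ratio.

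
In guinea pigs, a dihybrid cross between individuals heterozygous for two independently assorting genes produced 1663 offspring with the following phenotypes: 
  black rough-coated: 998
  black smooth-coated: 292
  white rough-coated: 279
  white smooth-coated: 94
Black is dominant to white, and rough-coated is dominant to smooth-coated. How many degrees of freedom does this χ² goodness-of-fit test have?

3

A dihybrid F₂ with independent assortment and complete dominance at both loci gives a 9:3:3:1 phenotypic ratio.
A goodness-of-fit test with 4 phenotype classes has df = 4 − 1 = 3.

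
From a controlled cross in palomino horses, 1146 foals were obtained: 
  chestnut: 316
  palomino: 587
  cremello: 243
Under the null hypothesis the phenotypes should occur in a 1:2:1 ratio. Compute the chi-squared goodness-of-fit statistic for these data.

9.984

Total ratio parts = 4. Expected numbers out of 1146:
  chestnut: 1146 × 1/4 = 286.5
  palomino: 1146 × 2/4 = 573
  cremello: 1146 × 1/4 = 286.5
χ² = Σ (O − E)² / E
  chestnut: (316 − 286.5)² / 286.5 = 3.0375
  palomino: (587 − 573)² / 573 = 0.3421
  cremello: (243 − 286.5)² / 286.5 = 6.6047
χ² = 3.0375 + 0.3421 + 6.6047 = 9.9843 ≈ 9.984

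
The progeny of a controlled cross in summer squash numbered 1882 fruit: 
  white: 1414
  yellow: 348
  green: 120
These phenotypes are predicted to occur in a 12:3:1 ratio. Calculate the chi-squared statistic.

0.120

Under the 12:3:1 hypothesis (Σ ratio = 16, N = 1882):
  white: 1882 × 12/16 = 1411.5
  yellow: 1882 × 3/16 = 352.875
  green: 1882 × 1/16 = 117.625
χ² = Σ (O − E)² / E
  white: (1414 − 1411.5)² / 1411.5 = 0.0044
  yellow: (348 − 352.875)² / 352.875 = 0.0673
  green: (120 − 117.625)² / 117.625 = 0.0480
χ² = 0.0044 + 0.0673 + 0.0480 = 0.1197 ≈ 0.120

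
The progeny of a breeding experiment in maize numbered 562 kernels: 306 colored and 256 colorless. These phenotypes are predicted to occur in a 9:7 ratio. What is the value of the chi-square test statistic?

The 9:7 ratio has 16 parts, so with N = 562 the expected counts are:
  colored: 562 × 9/16 = 316.125
  colorless: 562 × 7/16 = 245.875
χ² = Σ (O − E)² / E
  colored: (306 − 316.125)² / 316.125 = 0.3243
  colorless: (256 − 245.875)² / 245.875 = 0.4169
χ² = 0.3243 + 0.4169 = 0.7412 ≈ 0.741

0.741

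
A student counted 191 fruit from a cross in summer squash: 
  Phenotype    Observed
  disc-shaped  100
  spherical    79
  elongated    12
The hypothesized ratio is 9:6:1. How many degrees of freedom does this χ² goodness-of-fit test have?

2

A goodness-of-fit test with 3 phenotype classes has df = 3 − 1 = 2.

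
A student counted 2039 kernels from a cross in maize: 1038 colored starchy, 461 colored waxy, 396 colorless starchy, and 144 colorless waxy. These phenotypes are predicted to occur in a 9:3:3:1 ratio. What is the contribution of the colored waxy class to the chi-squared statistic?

Under the 9:3:3:1 hypothesis (Σ ratio = 16, N = 2039):
  colored starchy: 2039 × 9/16 = 1146.9375
  colored waxy: 2039 × 3/16 = 382.3125
  colorless starchy: 2039 × 3/16 = 382.3125
  colorless waxy: 2039 × 1/16 = 127.4375
Contribution of colored waxy: (461 − 382.3125)² / 382.3125 = 16.1954

16.195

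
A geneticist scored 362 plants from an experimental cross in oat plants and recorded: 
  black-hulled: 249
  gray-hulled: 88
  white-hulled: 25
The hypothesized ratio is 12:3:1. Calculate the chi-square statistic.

The 12:3:1 ratio has 16 parts, so with N = 362 the expected counts are:
  black-hulled: 362 × 12/16 = 271.5
  gray-hulled: 362 × 3/16 = 67.875
  white-hulled: 362 × 1/16 = 22.625
χ² = Σ (O − E)² / E
  black-hulled: (249 − 271.5)² / 271.5 = 1.8646
  gray-hulled: (88 − 67.875)² / 67.875 = 5.9671
  white-hulled: (25 − 22.625)² / 22.625 = 0.2493
χ² = 1.8646 + 5.9671 + 0.2493 = 8.081

8.081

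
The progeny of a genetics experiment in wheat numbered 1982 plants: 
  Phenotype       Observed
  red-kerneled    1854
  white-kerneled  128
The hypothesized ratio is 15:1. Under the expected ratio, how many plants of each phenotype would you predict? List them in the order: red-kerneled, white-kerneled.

Expected counts for N = 1982 under a 15:1 ratio (total parts = 16):
  red-kerneled: 1982 × 15/16 = 1858.125
  white-kerneled: 1982 × 1/16 = 123.875

1858.125, 123.875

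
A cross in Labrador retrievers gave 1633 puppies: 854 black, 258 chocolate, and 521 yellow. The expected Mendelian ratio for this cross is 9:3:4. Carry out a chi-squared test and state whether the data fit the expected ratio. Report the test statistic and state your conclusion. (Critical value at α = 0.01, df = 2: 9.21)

Total ratio parts = 16. Expected numbers out of 1633:
  black: 1633 × 9/16 = 918.5625
  chocolate: 1633 × 3/16 = 306.1875
  yellow: 1633 × 4/16 = 408.25
χ² = Σ (O − E)² / E
  black: (854 − 918.5625)² / 918.5625 = 4.5379
  chocolate: (258 − 306.1875)² / 306.1875 = 7.5837
  yellow: (521 − 408.25)² / 408.25 = 31.1392
χ² = 4.5379 + 7.5837 + 31.1392 = 43.2608 ≈ 43.261
Degrees of freedom = 3 − 1 = 2; critical value at α = 0.01 is 9.21.
Since 43.261 > 9.21, we reject the null hypothesis — the data do not fit the 9:3:4 ratio.

43.261; not consistent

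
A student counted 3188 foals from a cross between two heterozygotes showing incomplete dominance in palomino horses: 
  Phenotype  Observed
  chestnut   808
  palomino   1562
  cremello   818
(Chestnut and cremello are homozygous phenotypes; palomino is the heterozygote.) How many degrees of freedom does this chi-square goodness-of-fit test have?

2

With incomplete dominance, a heterozygote × heterozygote cross gives a 1:2:1 phenotypic ratio.
A goodness-of-fit test with 3 phenotype classes has df = 3 − 1 = 2.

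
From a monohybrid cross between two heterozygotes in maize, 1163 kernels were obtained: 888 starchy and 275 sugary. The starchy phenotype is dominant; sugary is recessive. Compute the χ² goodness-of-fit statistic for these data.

For a monohybrid cross between heterozygotes with complete dominance, the expected phenotypic ratio is 3:1.
Expected counts for N = 1163 under a 3:1 ratio (total parts = 4):
  starchy: 1163 × 3/4 = 872.25
  sugary: 1163 × 1/4 = 290.75
χ² = Σ (O − E)² / E
  starchy: (888 − 872.25)² / 872.25 = 0.2844
  sugary: (275 − 290.75)² / 290.75 = 0.8532
χ² = 0.2844 + 0.8532 = 1.1376 ≈ 1.138

1.138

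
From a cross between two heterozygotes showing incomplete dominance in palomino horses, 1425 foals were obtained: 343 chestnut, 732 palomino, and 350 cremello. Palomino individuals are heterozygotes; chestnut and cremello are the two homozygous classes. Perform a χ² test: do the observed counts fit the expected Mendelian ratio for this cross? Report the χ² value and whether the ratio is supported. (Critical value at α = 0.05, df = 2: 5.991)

1.136; consistent

With incomplete dominance, a heterozygote × heterozygote cross gives a 1:2:1 phenotypic ratio.
Total ratio parts = 4. Expected numbers out of 1425:
  chestnut: 1425 × 1/4 = 356.25
  palomino: 1425 × 2/4 = 712.5
  cremello: 1425 × 1/4 = 356.25
χ² = Σ (O − E)² / E
  chestnut: (343 − 356.25)² / 356.25 = 0.4928
  palomino: (732 − 712.5)² / 712.5 = 0.5337
  cremello: (350 − 356.25)² / 356.25 = 0.1096
χ² = 0.4928 + 0.5337 + 0.1096 = 1.1361 ≈ 1.136
Degrees of freedom = 3 − 1 = 2; critical value at α = 0.05 is 5.991.
Since 1.136 < 5.991, we fail to reject the null hypothesis — the data are consistent with the 1:2:1 ratio.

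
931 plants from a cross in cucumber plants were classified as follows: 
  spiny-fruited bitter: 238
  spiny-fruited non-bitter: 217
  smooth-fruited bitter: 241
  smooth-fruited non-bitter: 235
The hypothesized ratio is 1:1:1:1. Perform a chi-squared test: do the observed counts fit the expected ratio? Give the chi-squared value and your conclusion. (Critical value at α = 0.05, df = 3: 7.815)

Total ratio parts = 4. Expected numbers out of 931:
  spiny-fruited bitter: 931 × 1/4 = 232.75
  spiny-fruited non-bitter: 931 × 1/4 = 232.75
  smooth-fruited bitter: 931 × 1/4 = 232.75
  smooth-fruited non-bitter: 931 × 1/4 = 232.75
χ² = Σ (O − E)² / E
  spiny-fruited bitter: (238 − 232.75)² / 232.75 = 0.1184
  spiny-fruited non-bitter: (217 − 232.75)² / 232.75 = 1.0658
  smooth-fruited bitter: (241 − 232.75)² / 232.75 = 0.2924
  smooth-fruited non-bitter: (235 − 232.75)² / 232.75 = 0.0218
χ² = 0.1184 + 1.0658 + 0.2924 + 0.0218 = 1.4984 ≈ 1.498
Degrees of freedom = 4 − 1 = 3; critical value at α = 0.05 is 7.815.
Since 1.498 < 7.815, we fail to reject the null hypothesis — the data are consistent with the 1:1:1:1 ratio.

1.498; consistent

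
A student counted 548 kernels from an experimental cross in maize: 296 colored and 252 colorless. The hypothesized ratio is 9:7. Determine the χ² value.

Expected counts for N = 548 under a 9:7 ratio (total parts = 16):
  colored: 548 × 9/16 = 308.25
  colorless: 548 × 7/16 = 239.75
χ² = Σ (O − E)² / E
  colored: (296 − 308.25)² / 308.25 = 0.4868
  colorless: (252 − 239.75)² / 239.75 = 0.6259
χ² = 0.4868 + 0.6259 = 1.1127 ≈ 1.113

1.113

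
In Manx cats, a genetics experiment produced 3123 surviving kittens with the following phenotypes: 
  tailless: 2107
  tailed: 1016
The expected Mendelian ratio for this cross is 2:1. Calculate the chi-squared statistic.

0.901

The 2:1 ratio has 3 parts, so with N = 3123 the expected counts are:
  tailless: 3123 × 2/3 = 2082
  tailed: 3123 × 1/3 = 1041
χ² = Σ (O − E)² / E
  tailless: (2107 − 2082)² / 2082 = 0.3002
  tailed: (1016 − 1041)² / 1041 = 0.6004
χ² = 0.3002 + 0.6004 = 0.9006 ≈ 0.901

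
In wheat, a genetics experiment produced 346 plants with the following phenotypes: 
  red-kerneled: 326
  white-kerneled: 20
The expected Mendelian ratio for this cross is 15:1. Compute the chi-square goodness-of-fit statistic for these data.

0.130

Total ratio parts = 16. Expected numbers out of 346:
  red-kerneled: 346 × 15/16 = 324.375
  white-kerneled: 346 × 1/16 = 21.625
χ² = Σ (O − E)² / E
  red-kerneled: (326 − 324.375)² / 324.375 = 0.0081
  white-kerneled: (20 − 21.625)² / 21.625 = 0.1221
χ² = 0.0081 + 0.1221 = 0.1302 ≈ 0.130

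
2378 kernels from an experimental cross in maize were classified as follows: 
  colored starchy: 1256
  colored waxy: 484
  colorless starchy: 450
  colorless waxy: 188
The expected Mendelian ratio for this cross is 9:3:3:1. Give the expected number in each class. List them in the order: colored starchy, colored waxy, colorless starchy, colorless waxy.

Under the 9:3:3:1 hypothesis (Σ ratio = 16, N = 2378):
  colored starchy: 2378 × 9/16 = 1337.625
  colored waxy: 2378 × 3/16 = 445.875
  colorless starchy: 2378 × 3/16 = 445.875
  colorless waxy: 2378 × 1/16 = 148.625

1337.625, 445.875, 445.875, 148.625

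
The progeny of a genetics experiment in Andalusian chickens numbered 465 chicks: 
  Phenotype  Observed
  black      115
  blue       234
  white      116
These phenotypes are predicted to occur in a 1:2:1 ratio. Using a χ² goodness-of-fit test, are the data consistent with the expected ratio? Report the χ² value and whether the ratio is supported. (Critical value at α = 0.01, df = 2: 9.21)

0.024; consistent

The 1:2:1 ratio has 4 parts, so with N = 465 the expected counts are:
  black: 465 × 1/4 = 116.25
  blue: 465 × 2/4 = 232.5
  white: 465 × 1/4 = 116.25
χ² = Σ (O − E)² / E
  black: (115 − 116.25)² / 116.25 = 0.0134
  blue: (234 − 232.5)² / 232.5 = 0.0097
  white: (116 − 116.25)² / 116.25 = 0.0005
χ² = 0.0134 + 0.0097 + 0.0005 = 0.0236 ≈ 0.024
Degrees of freedom = 3 − 1 = 2; critical value at α = 0.01 is 9.21.
Since 0.024 < 9.21, we fail to reject the null hypothesis — the data are consistent with the 1:2:1 ratio.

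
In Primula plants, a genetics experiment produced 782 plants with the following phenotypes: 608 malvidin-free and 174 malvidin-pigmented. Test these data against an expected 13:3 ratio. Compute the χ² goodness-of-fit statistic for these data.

Expected counts for N = 782 under a 13:3 ratio (total parts = 16):
  malvidin-free: 782 × 13/16 = 635.375
  malvidin-pigmented: 782 × 3/16 = 146.625
χ² = Σ (O − E)² / E
  malvidin-free: (608 − 635.375)² / 635.375 = 1.1794
  malvidin-pigmented: (174 − 146.625)² / 146.625 = 5.1109
χ² = 1.1794 + 5.1109 = 6.2903 ≈ 6.290

6.290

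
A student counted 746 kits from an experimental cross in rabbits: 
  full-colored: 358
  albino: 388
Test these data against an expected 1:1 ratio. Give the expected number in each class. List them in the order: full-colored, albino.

373, 373

Total ratio parts = 2. Expected numbers out of 746:
  full-colored: 746 × 1/2 = 373
  albino: 746 × 1/2 = 373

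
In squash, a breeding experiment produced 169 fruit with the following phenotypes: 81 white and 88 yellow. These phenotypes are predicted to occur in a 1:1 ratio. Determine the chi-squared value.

The 1:1 ratio has 2 parts, so with N = 169 the expected counts are:
  white: 169 × 1/2 = 84.5
  yellow: 169 × 1/2 = 84.5
χ² = Σ (O − E)² / E
  white: (81 − 84.5)² / 84.5 = 0.1450
  yellow: (88 − 84.5)² / 84.5 = 0.1450
χ² = 0.1450 + 0.1450 = 0.290

0.290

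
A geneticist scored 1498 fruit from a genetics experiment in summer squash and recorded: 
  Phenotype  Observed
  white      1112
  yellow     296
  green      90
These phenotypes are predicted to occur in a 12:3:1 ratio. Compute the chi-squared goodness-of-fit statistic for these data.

1.073

The 12:3:1 ratio has 16 parts, so with N = 1498 the expected counts are:
  white: 1498 × 12/16 = 1123.5
  yellow: 1498 × 3/16 = 280.875
  green: 1498 × 1/16 = 93.625
χ² = Σ (O − E)² / E
  white: (1112 − 1123.5)² / 1123.5 = 0.1177
  yellow: (296 − 280.875)² / 280.875 = 0.8145
  green: (90 − 93.625)² / 93.625 = 0.1404
χ² = 0.1177 + 0.8145 + 0.1404 = 1.0726 ≈ 1.073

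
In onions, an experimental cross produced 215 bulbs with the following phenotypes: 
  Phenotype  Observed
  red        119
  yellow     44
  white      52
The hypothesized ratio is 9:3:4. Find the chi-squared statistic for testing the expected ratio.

0.425

Expected counts for N = 215 under a 9:3:4 ratio (total parts = 16):
  red: 215 × 9/16 = 120.9375
  yellow: 215 × 3/16 = 40.3125
  white: 215 × 4/16 = 53.75
χ² = Σ (O − E)² / E
  red: (119 − 120.9375)² / 120.9375 = 0.0310
  yellow: (44 − 40.3125)² / 40.3125 = 0.3373
  white: (52 − 53.75)² / 53.75 = 0.0570
χ² = 0.0310 + 0.3373 + 0.0570 = 0.4253 ≈ 0.425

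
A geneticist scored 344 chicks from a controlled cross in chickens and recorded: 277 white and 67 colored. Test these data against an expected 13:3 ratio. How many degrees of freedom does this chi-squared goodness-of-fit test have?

A goodness-of-fit test with 2 phenotype classes has df = 2 − 1 = 1.

1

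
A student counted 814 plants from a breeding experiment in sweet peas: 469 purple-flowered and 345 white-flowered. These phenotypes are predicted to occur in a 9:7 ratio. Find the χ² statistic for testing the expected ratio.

The 9:7 ratio has 16 parts, so with N = 814 the expected counts are:
  purple-flowered: 814 × 9/16 = 457.875
  white-flowered: 814 × 7/16 = 356.125
χ² = Σ (O − E)² / E
  purple-flowered: (469 − 457.875)² / 457.875 = 0.2703
  white-flowered: (345 − 356.125)² / 356.125 = 0.3475
χ² = 0.2703 + 0.3475 = 0.6178 ≈ 0.618

0.618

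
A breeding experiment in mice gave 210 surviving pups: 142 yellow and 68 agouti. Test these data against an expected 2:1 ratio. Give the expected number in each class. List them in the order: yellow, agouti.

140, 70

Total ratio parts = 3. Expected numbers out of 210:
  yellow: 210 × 2/3 = 140
  agouti: 210 × 1/3 = 70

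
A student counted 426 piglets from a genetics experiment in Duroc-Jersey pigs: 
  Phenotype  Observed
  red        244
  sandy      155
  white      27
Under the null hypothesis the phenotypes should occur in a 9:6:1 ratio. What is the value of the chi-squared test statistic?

0.226

Total ratio parts = 16. Expected numbers out of 426:
  red: 426 × 9/16 = 239.625
  sandy: 426 × 6/16 = 159.75
  white: 426 × 1/16 = 26.625
χ² = Σ (O − E)² / E
  red: (244 − 239.625)² / 239.625 = 0.0799
  sandy: (155 − 159.75)² / 159.75 = 0.1412
  white: (27 − 26.625)² / 26.625 = 0.0053
χ² = 0.0799 + 0.1412 + 0.0053 = 0.2264 ≈ 0.226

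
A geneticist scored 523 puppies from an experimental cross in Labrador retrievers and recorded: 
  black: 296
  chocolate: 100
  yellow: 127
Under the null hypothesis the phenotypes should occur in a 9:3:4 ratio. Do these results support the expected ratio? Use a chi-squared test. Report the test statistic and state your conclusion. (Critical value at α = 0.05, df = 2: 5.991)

0.157; consistent

Under the 9:3:4 hypothesis (Σ ratio = 16, N = 523):
  black: 523 × 9/16 = 294.1875
  chocolate: 523 × 3/16 = 98.0625
  yellow: 523 × 4/16 = 130.75
χ² = Σ (O − E)² / E
  black: (296 − 294.1875)² / 294.1875 = 0.0112
  chocolate: (100 − 98.0625)² / 98.0625 = 0.0383
  yellow: (127 − 130.75)² / 130.75 = 0.1076
χ² = 0.0112 + 0.0383 + 0.1076 = 0.1571 ≈ 0.157
Degrees of freedom = 3 − 1 = 2; critical value at α = 0.05 is 5.991.
Since 0.157 < 5.991, we fail to reject the null hypothesis — the data are consistent with the 9:3:4 ratio.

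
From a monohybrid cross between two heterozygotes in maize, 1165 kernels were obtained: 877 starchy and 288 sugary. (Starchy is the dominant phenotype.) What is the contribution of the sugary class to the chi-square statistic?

0.036

For a monohybrid cross between heterozygotes with complete dominance, the expected phenotypic ratio is 3:1.
Total ratio parts = 4. Expected numbers out of 1165:
  starchy: 1165 × 3/4 = 873.75
  sugary: 1165 × 1/4 = 291.25
Contribution of sugary: (288 − 291.25)² / 291.25 = 0.0363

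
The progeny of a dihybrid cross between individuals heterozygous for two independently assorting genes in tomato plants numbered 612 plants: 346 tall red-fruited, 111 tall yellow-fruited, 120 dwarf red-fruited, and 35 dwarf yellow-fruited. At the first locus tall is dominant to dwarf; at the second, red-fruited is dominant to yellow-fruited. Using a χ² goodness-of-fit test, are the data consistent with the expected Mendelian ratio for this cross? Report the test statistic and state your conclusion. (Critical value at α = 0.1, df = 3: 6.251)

A dihybrid F₂ with independent assortment and complete dominance at both loci gives a 9:3:3:1 phenotypic ratio.
The 9:3:3:1 ratio has 16 parts, so with N = 612 the expected counts are:
  tall red-fruited: 612 × 9/16 = 344.25
  tall yellow-fruited: 612 × 3/16 = 114.75
  dwarf red-fruited: 612 × 3/16 = 114.75
  dwarf yellow-fruited: 612 × 1/16 = 38.25
χ² = Σ (O − E)² / E
  tall red-fruited: (346 − 344.25)² / 344.25 = 0.0089
  tall yellow-fruited: (111 − 114.75)² / 114.75 = 0.1225
  dwarf red-fruited: (120 − 114.75)² / 114.75 = 0.2402
  dwarf yellow-fruited: (35 − 38.25)² / 38.25 = 0.2761
χ² = 0.0089 + 0.1225 + 0.2402 + 0.2761 = 0.6477 ≈ 0.648
Degrees of freedom = 4 − 1 = 3; critical value at α = 0.1 is 6.251.
Since 0.648 < 6.251, we fail to reject the null hypothesis — the data are consistent with the 9:3:3:1 ratio.

0.648; consistent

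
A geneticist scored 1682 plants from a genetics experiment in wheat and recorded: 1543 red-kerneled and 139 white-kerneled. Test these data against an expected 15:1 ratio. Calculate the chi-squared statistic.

11.643

Total ratio parts = 16. Expected numbers out of 1682:
  red-kerneled: 1682 × 15/16 = 1576.875
  white-kerneled: 1682 × 1/16 = 105.125
χ² = Σ (O − E)² / E
  red-kerneled: (1543 − 1576.875)² / 1576.875 = 0.7277
  white-kerneled: (139 − 105.125)² / 105.125 = 10.9157
χ² = 0.7277 + 10.9157 = 11.6434 ≈ 11.643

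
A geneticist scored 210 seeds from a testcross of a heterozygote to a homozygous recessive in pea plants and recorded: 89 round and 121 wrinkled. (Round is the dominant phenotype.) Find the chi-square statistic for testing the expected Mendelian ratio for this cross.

A testcross of a heterozygote (Aa × aa) gives a 1:1 phenotypic ratio.
Expected counts for N = 210 under a 1:1 ratio (total parts = 2):
  round: 210 × 1/2 = 105
  wrinkled: 210 × 1/2 = 105
χ² = Σ (O − E)² / E
  round: (89 − 105)² / 105 = 2.4381
  wrinkled: (121 − 105)² / 105 = 2.4381
χ² = 2.4381 + 2.4381 = 4.8762 ≈ 4.876

4.876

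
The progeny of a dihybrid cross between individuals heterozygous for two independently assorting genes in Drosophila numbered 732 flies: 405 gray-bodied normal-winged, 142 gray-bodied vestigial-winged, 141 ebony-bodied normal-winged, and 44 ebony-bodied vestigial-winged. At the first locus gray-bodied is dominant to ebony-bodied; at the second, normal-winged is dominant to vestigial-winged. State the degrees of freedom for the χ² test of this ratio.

A dihybrid F₂ with independent assortment and complete dominance at both loci gives a 9:3:3:1 phenotypic ratio.
A goodness-of-fit test with 4 phenotype classes has df = 4 − 1 = 3.

3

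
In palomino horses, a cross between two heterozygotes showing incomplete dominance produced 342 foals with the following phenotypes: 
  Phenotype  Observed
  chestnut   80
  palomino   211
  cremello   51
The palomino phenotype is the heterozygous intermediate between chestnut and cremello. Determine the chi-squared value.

With incomplete dominance, a heterozygote × heterozygote cross gives a 1:2:1 phenotypic ratio.
Expected counts for N = 342 under a 1:2:1 ratio (total parts = 4):
  chestnut: 342 × 1/4 = 85.5
  palomino: 342 × 2/4 = 171
  cremello: 342 × 1/4 = 85.5
χ² = Σ (O − E)² / E
  chestnut: (80 − 85.5)² / 85.5 = 0.3538
  palomino: (211 − 171)² / 171 = 9.3567
  cremello: (51 − 85.5)² / 85.5 = 13.9211
χ² = 0.3538 + 9.3567 + 13.9211 = 23.6316 ≈ 23.632

23.632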